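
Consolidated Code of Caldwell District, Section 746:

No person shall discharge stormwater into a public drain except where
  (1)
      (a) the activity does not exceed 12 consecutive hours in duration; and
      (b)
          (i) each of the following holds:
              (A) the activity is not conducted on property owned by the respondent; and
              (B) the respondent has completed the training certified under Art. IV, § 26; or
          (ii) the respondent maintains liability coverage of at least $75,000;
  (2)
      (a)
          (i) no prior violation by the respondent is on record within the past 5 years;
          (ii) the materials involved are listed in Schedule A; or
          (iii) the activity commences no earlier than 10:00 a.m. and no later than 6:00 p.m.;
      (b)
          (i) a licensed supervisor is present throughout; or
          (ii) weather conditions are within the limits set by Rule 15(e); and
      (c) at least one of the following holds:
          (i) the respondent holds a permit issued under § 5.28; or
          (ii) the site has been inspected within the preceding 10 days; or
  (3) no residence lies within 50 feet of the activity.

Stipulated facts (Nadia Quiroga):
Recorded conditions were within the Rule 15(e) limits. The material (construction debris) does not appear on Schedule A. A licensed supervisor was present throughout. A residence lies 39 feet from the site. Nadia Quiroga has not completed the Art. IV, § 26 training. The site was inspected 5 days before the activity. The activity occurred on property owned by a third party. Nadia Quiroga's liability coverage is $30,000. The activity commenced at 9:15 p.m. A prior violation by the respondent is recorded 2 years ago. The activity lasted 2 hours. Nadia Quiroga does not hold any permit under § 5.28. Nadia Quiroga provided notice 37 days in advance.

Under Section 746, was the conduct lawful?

(a) ≤ 12 hrs duration — holds.
(A) not (own property) — met.
(B) training certified — not satisfied.
(i) = T AND F = false.
(ii) coverage ≥ $75,000 — not satisfied.
(b) = F OR F = false.
(1): T AND F → false.
(i) no prior violation — not satisfied.
(ii) Schedule A material — not met.
(iii) start within hours — fails.
So (a) is not satisfied (F OR F OR F).
(i) supervisor present — satisfied.
(ii) weather ok — satisfied.
(b): T OR T → true.
(i) holds permit — not met.
(ii) site inspected — satisfied.
So (c) is satisfied (F OR T).
(2) = F AND T AND T = false.
(3) no residence in 50 ft — not satisfied.
Overall = F OR F OR F = false.

No — unlawful.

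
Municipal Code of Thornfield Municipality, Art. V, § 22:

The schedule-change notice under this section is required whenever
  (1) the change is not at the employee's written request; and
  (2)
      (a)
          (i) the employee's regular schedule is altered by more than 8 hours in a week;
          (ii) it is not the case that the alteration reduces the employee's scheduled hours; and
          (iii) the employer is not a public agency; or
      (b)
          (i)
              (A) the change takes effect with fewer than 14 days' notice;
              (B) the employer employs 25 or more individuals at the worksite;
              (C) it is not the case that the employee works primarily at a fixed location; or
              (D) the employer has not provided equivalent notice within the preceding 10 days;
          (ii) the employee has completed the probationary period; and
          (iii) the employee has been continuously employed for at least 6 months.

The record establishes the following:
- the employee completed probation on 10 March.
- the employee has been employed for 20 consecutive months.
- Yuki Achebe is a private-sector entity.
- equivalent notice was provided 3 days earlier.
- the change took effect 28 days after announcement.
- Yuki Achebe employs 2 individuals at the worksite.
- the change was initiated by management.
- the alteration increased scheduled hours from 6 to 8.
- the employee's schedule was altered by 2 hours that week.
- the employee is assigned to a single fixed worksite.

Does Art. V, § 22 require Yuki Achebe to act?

No — not required.

(1) not employee-requested — satisfied.
(i) schedule shift > 8h — fails.
(ii) not (hours reduced) — met.
(iii) not (public agency) — met.
(a) = F AND T AND T = false.
(A) < 14 days' notice — fails.
(B) ≥ 25 at site — not met.
(C) not (fixed location) — fails.
(D) no recent notice — not met.
So (i) is not satisfied (F OR F OR F OR F).
(ii) past probation — satisfied.
(iii) tenure ≥ 6 mo. — satisfied.
(b) = F AND T AND T = false.
So (2) is not satisfied (F OR F).
So Overall is not satisfied (T AND F).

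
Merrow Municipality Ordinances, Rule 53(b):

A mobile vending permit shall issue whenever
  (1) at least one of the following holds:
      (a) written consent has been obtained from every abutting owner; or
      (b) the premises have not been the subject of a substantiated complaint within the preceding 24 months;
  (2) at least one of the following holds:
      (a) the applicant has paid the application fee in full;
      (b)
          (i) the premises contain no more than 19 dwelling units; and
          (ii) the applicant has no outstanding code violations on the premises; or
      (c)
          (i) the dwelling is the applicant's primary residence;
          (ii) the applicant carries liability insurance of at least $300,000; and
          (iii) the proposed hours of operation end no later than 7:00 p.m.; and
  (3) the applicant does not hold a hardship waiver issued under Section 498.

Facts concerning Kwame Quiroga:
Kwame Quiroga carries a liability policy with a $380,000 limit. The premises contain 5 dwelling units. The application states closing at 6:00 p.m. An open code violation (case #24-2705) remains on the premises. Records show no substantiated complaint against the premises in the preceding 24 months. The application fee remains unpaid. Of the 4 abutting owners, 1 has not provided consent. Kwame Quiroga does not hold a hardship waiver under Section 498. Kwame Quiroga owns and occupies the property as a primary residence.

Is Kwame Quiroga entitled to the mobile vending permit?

Yes — granted.

(a) all abutters consent — fails.
(b) no complaint in 24 mo. — met.
(1): F OR T → true.
(a) fee paid — not satisfied.
(i) ≤ 19 units — holds.
(ii) no code violations — not met.
So (b) is not satisfied (T AND F).
(i) primary residence — met.
(ii) insurance ≥ $300,000 — met.
(iii) closes by 7 p.m. — met.
(c) = T AND T AND T = true.
(2): F OR F OR T → true.
(3) not (hardship waiver) — holds.
Overall: T AND T AND T → true.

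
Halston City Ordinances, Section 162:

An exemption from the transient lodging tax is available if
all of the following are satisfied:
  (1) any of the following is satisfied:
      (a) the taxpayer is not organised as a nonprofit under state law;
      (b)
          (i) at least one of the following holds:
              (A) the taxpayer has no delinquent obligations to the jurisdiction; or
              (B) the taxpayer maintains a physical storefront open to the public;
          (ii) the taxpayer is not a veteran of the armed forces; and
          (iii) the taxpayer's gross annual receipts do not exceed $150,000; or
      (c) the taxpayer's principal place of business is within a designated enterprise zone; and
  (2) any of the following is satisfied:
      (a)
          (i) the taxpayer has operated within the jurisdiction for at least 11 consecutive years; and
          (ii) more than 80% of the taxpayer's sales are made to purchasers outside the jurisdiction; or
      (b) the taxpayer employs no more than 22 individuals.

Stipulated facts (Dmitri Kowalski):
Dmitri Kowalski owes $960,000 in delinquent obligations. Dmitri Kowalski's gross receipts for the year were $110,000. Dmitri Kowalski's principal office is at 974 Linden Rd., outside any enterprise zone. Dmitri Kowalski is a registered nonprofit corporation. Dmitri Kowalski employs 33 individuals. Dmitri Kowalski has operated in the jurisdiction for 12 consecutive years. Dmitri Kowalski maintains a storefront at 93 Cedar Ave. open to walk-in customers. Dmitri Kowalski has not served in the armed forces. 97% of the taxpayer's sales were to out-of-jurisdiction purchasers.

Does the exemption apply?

(a) not (nonprofit) — fails.
(A) no delinquency — not met.
(B) has storefront — met.
So (i) is satisfied (F OR T).
(ii) not (veteran) — holds.
(iii) receipts ≤ $150,000 — holds.
So (b) is satisfied (T AND T AND T).
(c) in enterprise zone — not met.
(1): F OR T OR F → true.
(i) ≥ 11 yrs in jurisdiction — met.
(ii) >80% out-of-jur. sales — satisfied.
(a): T AND T → true.
(b) ≤ 22 employees — fails.
So (2) is satisfied (T OR F).
Overall: T AND T → true.

Yes — exempt.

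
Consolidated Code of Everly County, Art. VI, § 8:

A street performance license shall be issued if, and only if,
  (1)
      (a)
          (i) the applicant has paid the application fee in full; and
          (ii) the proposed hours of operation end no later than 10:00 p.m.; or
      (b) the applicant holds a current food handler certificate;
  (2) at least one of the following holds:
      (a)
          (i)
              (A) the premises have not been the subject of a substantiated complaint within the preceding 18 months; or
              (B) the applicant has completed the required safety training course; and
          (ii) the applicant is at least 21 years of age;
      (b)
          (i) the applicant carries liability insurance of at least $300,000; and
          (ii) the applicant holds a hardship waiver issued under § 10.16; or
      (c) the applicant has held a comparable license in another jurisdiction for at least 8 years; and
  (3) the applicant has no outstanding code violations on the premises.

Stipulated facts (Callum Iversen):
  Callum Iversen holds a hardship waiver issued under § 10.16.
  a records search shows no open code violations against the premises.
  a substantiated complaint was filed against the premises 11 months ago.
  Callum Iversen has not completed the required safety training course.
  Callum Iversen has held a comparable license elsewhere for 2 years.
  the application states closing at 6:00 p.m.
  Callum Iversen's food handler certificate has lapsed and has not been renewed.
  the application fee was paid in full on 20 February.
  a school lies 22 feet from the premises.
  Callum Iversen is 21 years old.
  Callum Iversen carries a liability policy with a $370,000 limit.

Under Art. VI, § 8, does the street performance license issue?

(i) fee paid — met.
(ii) closes by 10 p.m. — met.
(a) = T AND T = true.
(b) food handler cert. — not met.
So (1) is satisfied (T OR F).
(A) no complaint in 18 mo. — fails.
(B) safety training — fails.
So (i) is not satisfied (F OR F).
(ii) age ≥ 21 — satisfied.
(a) = F AND T = false.
(i) insurance ≥ $300,000 — met.
(ii) hardship waiver — holds.
So (b) is satisfied (T AND T).
(c) prior license ≥ 8 yr — not met.
(2) = F OR T OR F = true.
(3) no code violations — met.
So Overall is satisfied (T AND T AND T).

Yes — granted.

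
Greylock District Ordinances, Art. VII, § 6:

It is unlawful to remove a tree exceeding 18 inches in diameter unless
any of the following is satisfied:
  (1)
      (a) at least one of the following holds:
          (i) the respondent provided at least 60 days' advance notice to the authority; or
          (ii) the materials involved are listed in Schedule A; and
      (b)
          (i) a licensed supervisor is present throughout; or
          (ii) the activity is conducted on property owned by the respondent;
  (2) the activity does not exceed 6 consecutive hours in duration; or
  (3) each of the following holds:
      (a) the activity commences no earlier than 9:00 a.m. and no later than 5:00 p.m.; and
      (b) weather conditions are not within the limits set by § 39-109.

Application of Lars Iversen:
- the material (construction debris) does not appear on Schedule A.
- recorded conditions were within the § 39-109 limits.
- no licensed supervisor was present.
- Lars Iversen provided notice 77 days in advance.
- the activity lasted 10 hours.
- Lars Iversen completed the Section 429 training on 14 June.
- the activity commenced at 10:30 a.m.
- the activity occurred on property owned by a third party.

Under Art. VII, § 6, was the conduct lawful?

No — unlawful.

(i) ≥60 days' notice — satisfied.
(ii) Schedule A material — not satisfied.
(a) = T OR F = true.
(i) supervisor present — fails.
(ii) own property — fails.
(b): F OR F → false.
So (1) is not satisfied (T AND F).
(2) ≤ 6 hrs duration — not met.
(a) start within hours — satisfied.
(b) not (weather ok) — not satisfied.
(3) = T AND F = false.
Overall = F OR F OR F = false.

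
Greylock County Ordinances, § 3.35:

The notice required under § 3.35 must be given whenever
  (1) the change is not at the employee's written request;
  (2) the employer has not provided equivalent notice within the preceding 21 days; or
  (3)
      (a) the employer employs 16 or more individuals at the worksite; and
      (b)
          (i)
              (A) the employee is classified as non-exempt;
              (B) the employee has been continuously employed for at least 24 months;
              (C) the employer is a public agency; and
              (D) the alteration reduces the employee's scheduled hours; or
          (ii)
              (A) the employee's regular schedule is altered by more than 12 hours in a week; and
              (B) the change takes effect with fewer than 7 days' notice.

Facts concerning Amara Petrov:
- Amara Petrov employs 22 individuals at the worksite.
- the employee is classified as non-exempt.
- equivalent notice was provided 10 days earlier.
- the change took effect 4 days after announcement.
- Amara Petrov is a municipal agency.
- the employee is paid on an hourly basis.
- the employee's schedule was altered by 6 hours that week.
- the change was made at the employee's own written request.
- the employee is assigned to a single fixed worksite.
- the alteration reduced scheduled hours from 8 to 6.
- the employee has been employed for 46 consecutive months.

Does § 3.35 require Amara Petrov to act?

Yes — required.

(1) not employee-requested — not met.
(2) no recent notice — not met.
(a) ≥ 16 at site — satisfied.
(A) non-exempt — satisfied.
(B) tenure ≥ 24 mo. — satisfied.
(C) public agency — met.
(D) hours reduced — holds.
So (i) is satisfied (T AND T AND T AND T).
(A) schedule shift > 12h — not met.
(B) < 7 days' notice — holds.
(ii): F AND T → false.
(b): T OR F → true.
(3): T AND T → true.
Overall: F OR F OR T → true.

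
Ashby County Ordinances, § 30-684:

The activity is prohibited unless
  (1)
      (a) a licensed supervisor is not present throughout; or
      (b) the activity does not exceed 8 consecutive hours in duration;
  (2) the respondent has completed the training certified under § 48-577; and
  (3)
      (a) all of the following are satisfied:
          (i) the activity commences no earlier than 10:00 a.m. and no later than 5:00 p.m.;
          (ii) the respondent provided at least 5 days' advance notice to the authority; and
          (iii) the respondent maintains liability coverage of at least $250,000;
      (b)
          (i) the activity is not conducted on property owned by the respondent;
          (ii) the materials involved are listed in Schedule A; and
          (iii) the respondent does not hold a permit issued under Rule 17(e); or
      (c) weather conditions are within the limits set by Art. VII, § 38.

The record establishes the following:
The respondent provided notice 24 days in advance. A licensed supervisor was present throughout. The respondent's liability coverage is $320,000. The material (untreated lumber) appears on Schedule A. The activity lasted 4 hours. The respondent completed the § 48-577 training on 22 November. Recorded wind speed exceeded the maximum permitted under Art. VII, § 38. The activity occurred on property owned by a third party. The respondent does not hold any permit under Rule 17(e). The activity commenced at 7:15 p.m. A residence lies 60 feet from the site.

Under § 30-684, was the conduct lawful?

(a) not (supervisor present) — not satisfied.
(b) ≤ 8 hrs duration — met.
(1): F OR T → true.
(2) training certified — holds.
(i) start within hours — not met.
(ii) ≥5 days' notice — satisfied.
(iii) coverage ≥ $250,000 — holds.
So (a) is not satisfied (F AND T AND T).
(i) not (own property) — holds.
(ii) Schedule A material — met.
(iii) not (holds permit) — holds.
So (b) is satisfied (T AND T AND T).
(c) weather ok — fails.
(3) = F OR T OR F = true.
So Overall is satisfied (T AND T AND T).

Yes — lawful.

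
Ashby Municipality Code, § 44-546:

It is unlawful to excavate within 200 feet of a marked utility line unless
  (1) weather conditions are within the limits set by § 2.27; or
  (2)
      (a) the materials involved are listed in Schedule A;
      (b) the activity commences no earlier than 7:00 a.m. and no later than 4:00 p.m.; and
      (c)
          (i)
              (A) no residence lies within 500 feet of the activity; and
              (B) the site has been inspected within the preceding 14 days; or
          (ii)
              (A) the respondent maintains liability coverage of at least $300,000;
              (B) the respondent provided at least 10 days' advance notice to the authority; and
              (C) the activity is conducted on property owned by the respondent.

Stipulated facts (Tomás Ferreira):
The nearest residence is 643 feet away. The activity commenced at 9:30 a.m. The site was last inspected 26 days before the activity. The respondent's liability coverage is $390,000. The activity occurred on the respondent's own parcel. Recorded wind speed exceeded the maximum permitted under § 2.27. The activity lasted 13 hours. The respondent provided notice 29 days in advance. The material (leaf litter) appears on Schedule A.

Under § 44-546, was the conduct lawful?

(1) weather ok — fails.
(a) Schedule A material — holds.
(b) start within hours — holds.
(A) no residence in 500 ft — holds.
(B) site inspected — not satisfied.
(i) = T AND F = false.
(A) coverage ≥ $300,000 — satisfied.
(B) ≥10 days' notice — holds.
(C) own property — met.
So (ii) is satisfied (T AND T AND T).
(c) = F OR T = true.
So (2) is satisfied (T AND T AND T).
So Overall is satisfied (F OR T).

Yes — lawful.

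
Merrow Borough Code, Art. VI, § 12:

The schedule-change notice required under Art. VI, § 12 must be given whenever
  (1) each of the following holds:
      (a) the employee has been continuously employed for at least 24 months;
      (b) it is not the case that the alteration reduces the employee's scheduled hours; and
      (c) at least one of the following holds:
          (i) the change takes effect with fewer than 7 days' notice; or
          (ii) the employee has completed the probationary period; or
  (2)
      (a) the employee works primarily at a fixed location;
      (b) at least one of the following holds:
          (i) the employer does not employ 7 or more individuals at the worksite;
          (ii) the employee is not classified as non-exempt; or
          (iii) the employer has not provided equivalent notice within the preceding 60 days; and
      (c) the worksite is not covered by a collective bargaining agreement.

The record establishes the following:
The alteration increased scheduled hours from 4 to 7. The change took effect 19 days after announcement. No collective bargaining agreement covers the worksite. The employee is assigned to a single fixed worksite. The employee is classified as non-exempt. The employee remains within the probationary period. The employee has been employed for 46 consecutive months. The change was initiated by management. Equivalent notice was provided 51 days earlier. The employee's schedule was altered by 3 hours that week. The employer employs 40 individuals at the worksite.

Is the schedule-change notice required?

No — not required.

(a) tenure ≥ 24 mo. — met.
(b) not (hours reduced) — satisfied.
(i) < 7 days' notice — not met.
(ii) past probation — fails.
So (c) is not satisfied (F OR F).
So (1) is not satisfied (T AND T AND F).
(a) fixed location — met.
(i) not (≥ 7 at site) — not met.
(ii) not (non-exempt) — fails.
(iii) no recent notice — not satisfied.
(b) = F OR F OR F = false.
(c) no CBA — holds.
So (2) is not satisfied (T AND F AND T).
Overall: F OR F → false.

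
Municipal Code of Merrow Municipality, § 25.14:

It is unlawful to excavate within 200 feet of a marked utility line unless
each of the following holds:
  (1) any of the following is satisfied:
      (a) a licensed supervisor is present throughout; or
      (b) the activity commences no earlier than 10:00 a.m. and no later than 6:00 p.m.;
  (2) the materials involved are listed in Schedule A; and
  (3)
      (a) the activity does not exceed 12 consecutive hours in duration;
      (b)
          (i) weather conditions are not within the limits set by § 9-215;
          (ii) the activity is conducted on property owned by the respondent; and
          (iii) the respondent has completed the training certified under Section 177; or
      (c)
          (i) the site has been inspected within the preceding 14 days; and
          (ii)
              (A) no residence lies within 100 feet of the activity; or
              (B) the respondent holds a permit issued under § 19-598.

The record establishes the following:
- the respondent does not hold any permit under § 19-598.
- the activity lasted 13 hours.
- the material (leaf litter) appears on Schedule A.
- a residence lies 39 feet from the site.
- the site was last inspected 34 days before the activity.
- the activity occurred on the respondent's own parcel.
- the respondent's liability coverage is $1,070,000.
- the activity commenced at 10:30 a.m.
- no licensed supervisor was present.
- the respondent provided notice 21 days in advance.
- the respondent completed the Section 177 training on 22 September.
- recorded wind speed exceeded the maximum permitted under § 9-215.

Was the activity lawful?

Yes — lawful.

(a) supervisor present — not met.
(b) start within hours — satisfied.
So (1) is satisfied (F OR T).
(2) Schedule A material — holds.
(a) ≤ 12 hrs duration — not met.
(i) not (weather ok) — met.
(ii) own property — holds.
(iii) training certified — satisfied.
(b): T AND T AND T → true.
(i) site inspected — not met.
(A) no residence in 100 ft — not met.
(B) holds permit — fails.
So (ii) is not satisfied (F OR F).
(c) = F AND F = false.
So (3) is satisfied (F OR T OR F).
Overall: T AND T AND T → true.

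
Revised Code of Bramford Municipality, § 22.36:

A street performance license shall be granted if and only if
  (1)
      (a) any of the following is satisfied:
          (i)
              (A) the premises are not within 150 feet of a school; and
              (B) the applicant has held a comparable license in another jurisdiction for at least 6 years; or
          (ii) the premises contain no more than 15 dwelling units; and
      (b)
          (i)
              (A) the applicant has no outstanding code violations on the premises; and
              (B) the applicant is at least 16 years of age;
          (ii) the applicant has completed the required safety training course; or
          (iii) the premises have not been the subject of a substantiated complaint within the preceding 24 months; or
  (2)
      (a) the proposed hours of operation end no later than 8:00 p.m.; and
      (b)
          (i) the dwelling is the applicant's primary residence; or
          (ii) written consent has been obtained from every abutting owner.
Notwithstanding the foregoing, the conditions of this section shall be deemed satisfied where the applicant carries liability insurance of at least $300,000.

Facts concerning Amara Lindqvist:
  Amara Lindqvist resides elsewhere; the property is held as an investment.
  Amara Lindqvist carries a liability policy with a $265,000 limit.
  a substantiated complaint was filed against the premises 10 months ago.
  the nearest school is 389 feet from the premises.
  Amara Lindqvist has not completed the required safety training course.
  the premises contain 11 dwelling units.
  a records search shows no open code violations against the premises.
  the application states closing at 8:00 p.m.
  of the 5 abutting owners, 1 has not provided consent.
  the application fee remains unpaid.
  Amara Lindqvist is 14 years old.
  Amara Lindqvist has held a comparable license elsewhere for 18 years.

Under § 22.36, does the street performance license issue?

(A) ≥150 ft from school — holds.
(B) prior license ≥ 6 yr — met.
(i): T AND T → true.
(ii) ≤ 15 units — holds.
So (a) is satisfied (T OR T).
(A) no code violations — holds.
(B) age ≥ 16 — not satisfied.
(i): T AND F → false.
(ii) safety training — not met.
(iii) no complaint in 24 mo. — not met.
(b): F OR F OR F → false.
(1) = T AND F = false.
(a) closes by 8 p.m. — satisfied.
(i) primary residence — not met.
(ii) all abutters consent — not satisfied.
(b): F OR F → false.
(2): T AND F → false.
So Overall is not satisfied (F OR F).
Exception (insurance ≥ $300,000) — not satisfied.
Result: main false OR exception false → false.

No — denied.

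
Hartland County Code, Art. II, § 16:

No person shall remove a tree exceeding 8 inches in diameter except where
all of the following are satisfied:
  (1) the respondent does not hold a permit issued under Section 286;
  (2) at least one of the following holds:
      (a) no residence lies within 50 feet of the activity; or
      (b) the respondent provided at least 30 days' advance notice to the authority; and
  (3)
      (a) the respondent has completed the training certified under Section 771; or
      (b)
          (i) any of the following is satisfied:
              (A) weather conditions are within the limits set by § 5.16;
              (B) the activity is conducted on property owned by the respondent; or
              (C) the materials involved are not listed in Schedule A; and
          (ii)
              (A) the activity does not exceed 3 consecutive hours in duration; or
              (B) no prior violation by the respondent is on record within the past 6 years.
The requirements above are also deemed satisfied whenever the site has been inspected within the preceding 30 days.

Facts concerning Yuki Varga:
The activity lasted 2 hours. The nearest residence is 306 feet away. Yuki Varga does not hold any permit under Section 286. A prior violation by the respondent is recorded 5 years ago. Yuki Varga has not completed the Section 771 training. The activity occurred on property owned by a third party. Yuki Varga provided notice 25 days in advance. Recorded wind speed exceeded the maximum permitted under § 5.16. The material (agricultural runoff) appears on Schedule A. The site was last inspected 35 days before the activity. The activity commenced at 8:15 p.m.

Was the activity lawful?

(1) not (holds permit) — met.
(a) no residence in 50 ft — holds.
(b) ≥30 days' notice — not satisfied.
(2): T OR F → true.
(a) training certified — not satisfied.
(A) weather ok — not met.
(B) own property — fails.
(C) not (Schedule A material) — not met.
So (i) is not satisfied (F OR F OR F).
(A) ≤ 3 hrs duration — satisfied.
(B) no prior violation — fails.
So (ii) is satisfied (T OR F).
So (b) is not satisfied (F AND T).
(3) = F OR F = false.
Overall: T AND T AND F → false.
Exception (site inspected) — not satisfied.
Result: main false OR exception false → false.

No — unlawful.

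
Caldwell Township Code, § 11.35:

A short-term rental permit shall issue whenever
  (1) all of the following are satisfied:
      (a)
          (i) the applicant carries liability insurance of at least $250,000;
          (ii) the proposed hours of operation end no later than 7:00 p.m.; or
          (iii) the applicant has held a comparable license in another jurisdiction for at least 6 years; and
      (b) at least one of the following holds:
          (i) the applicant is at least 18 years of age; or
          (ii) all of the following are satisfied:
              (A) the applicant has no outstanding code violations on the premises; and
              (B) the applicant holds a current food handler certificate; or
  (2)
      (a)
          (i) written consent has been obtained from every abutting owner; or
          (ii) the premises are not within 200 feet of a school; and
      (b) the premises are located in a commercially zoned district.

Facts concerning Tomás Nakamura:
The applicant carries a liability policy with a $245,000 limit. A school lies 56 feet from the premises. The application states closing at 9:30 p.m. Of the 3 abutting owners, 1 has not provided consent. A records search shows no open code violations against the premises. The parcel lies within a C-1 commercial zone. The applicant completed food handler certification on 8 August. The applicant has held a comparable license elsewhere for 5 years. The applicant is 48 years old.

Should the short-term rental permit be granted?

(i) insurance ≥ $250,000 — not satisfied.
(ii) closes by 7 p.m. — fails.
(iii) prior license ≥ 6 yr — not met.
So (a) is not satisfied (F OR F OR F).
(i) age ≥ 18 — holds.
(A) no code violations — holds.
(B) food handler cert. — met.
So (ii) is satisfied (T AND T).
(b) = T OR T = true.
(1) = F AND T = false.
(i) all abutters consent — not satisfied.
(ii) ≥200 ft from school — not met.
So (a) is not satisfied (F OR F).
(b) commercially zoned — holds.
(2): F AND T → false.
Overall: F OR F → false.

No — denied.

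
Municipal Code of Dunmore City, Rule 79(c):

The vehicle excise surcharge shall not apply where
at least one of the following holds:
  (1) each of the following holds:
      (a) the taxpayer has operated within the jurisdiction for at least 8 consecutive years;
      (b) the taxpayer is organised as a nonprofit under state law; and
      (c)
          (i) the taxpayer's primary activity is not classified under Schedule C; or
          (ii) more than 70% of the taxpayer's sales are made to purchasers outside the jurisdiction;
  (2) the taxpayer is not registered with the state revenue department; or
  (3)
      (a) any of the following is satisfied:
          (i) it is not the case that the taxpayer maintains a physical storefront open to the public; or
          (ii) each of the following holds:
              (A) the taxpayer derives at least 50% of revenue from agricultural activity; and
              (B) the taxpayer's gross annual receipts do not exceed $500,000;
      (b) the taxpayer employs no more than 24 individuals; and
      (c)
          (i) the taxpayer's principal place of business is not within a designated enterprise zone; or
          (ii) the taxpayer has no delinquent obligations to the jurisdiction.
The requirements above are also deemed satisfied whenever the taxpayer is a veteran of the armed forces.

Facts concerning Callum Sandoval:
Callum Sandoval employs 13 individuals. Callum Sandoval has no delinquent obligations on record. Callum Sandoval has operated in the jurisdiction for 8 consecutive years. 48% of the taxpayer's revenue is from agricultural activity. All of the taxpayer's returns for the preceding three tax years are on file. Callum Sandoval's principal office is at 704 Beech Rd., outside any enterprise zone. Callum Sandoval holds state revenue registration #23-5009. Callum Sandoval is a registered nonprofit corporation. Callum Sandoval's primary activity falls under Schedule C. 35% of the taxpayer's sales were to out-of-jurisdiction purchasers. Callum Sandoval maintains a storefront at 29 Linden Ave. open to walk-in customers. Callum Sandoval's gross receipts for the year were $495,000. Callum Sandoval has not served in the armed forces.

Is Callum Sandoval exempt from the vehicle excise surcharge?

(a) ≥ 8 yrs in jurisdiction — met.
(b) nonprofit — holds.
(i) not (Schedule C activity) — fails.
(ii) >70% out-of-jur. sales — not met.
So (c) is not satisfied (F OR F).
So (1) is not satisfied (T AND T AND F).
(2) not (state-registered) — not satisfied.
(i) not (has storefront) — fails.
(A) ≥50% agricultural — fails.
(B) receipts ≤ $500,000 — met.
(ii): F AND T → false.
(a): F OR F → false.
(b) ≤ 24 employees — met.
(i) not (in enterprise zone) — met.
(ii) no delinquency — holds.
(c) = T OR T = true.
(3): F AND T AND T → false.
So Overall is not satisfied (F OR F OR F).
Exception (veteran) — not satisfied.
Result: main false OR exception false → false.

No — not exempt.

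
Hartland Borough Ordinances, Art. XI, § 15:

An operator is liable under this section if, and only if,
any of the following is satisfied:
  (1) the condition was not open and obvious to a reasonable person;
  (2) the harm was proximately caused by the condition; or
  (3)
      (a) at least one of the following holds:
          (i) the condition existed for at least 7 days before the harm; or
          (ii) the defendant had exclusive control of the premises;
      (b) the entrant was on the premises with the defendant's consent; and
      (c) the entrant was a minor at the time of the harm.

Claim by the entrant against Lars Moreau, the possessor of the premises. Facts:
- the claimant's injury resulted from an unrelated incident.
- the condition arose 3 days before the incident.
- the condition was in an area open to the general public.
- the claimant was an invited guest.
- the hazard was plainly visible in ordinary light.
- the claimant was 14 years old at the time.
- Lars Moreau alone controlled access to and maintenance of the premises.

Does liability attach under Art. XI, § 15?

(1) not open/obvious — not satisfied.
(2) proximate cause — not met.
(i) condition ≥7 days old — not satisfied.
(ii) exclusive control — satisfied.
(a): F OR T → true.
(b) consent to enter — met.
(c) entrant a minor — holds.
(3): T AND T AND T → true.
So Overall is satisfied (F OR F OR T).

Yes — liable.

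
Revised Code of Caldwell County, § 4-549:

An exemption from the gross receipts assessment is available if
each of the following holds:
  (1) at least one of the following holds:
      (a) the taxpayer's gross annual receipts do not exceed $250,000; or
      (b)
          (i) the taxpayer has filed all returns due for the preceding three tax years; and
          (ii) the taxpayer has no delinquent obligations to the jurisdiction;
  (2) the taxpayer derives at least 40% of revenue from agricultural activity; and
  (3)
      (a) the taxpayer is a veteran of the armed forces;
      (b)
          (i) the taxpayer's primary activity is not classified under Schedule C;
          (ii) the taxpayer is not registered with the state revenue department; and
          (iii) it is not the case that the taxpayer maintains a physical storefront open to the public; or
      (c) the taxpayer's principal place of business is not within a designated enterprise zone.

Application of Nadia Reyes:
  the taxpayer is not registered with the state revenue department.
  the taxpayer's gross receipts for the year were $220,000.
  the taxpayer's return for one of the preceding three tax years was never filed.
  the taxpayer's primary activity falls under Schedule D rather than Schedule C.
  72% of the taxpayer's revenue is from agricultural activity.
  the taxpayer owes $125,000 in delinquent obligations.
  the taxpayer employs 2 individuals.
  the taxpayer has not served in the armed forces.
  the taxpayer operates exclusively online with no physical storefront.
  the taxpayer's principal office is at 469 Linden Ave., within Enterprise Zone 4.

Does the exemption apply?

Yes — exempt.

(a) receipts ≤ $250,000 — satisfied.
(i) returns current — not satisfied.
(ii) no delinquency — not met.
(b): F AND F → false.
So (1) is satisfied (T OR F).
(2) ≥40% agricultural — satisfied.
(a) veteran — fails.
(i) not (Schedule C activity) — satisfied.
(ii) not (state-registered) — met.
(iii) not (has storefront) — holds.
(b) = T AND T AND T = true.
(c) not (in enterprise zone) — fails.
(3) = F OR T OR F = true.
Overall = T AND T AND T = true.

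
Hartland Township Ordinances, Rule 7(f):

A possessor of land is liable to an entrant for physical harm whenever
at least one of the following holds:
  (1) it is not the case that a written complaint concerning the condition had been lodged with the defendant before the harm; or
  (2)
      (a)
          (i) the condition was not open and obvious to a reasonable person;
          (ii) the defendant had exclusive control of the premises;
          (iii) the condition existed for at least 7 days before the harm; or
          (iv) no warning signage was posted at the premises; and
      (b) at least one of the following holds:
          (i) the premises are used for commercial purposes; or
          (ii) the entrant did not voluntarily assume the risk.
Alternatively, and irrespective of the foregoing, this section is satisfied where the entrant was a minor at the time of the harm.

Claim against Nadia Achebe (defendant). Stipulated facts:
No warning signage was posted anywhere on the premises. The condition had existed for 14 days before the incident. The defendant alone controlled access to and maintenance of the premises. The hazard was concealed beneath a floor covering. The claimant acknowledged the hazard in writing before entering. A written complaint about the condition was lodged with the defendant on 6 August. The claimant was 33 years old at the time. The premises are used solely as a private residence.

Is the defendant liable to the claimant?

No — not liable.

(1) not (complaint lodged) — not satisfied.
(i) not open/obvious — satisfied.
(ii) exclusive control — holds.
(iii) condition ≥7 days old — holds.
(iv) no signage posted — met.
(a) = T OR T OR T OR T = true.
(i) commercial use — fails.
(ii) no assumed risk — not met.
(b) = F OR F = false.
So (2) is not satisfied (T AND F).
So Overall is not satisfied (F OR F).
Exception (entrant a minor) — not satisfied.
Result: main false OR exception false → false.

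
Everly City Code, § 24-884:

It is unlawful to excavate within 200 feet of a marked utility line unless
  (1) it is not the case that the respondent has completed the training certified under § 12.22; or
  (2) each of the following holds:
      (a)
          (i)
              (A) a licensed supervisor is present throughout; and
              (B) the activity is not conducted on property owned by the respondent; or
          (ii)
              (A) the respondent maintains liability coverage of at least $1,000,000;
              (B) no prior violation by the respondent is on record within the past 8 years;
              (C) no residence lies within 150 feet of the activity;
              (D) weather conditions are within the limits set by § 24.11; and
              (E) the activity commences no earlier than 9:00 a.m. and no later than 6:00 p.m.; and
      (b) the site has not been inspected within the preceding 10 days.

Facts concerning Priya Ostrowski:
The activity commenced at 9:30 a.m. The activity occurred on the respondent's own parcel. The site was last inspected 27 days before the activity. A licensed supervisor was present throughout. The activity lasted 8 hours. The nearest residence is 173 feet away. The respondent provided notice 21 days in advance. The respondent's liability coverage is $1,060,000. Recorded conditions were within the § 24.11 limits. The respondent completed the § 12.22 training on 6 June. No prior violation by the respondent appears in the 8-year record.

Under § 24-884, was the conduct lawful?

(1) not (training certified) — not satisfied.
(A) supervisor present — holds.
(B) not (own property) — fails.
(i) = T AND F = false.
(A) coverage ≥ $1,000,000 — met.
(B) no prior violation — met.
(C) no residence in 150 ft — satisfied.
(D) weather ok — met.
(E) start within hours — met.
(ii) = T AND T AND T AND T AND T = true.
(a): F OR T → true.
(b) not (site inspected) — holds.
(2) = T AND T = true.
So Overall is satisfied (F OR T).

Yes — lawful.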